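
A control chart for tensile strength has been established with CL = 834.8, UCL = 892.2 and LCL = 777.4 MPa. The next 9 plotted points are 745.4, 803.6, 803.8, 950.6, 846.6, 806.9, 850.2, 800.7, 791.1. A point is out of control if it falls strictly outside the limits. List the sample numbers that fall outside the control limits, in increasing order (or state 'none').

1, 4

Compare each point to [777.4, 892.2]: sample 1 = 745.4 < LCL; sample 4 = 950.6 > UCL.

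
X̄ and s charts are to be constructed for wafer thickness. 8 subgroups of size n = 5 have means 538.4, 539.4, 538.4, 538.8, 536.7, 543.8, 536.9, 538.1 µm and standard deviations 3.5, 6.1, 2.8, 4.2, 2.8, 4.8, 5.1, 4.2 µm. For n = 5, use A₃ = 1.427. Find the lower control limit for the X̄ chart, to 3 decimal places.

532.837

X̄̄ = (538.4 + 539.4 + 538.4 + 538.8 + 536.7 + 543.8 + 536.9 + 538.1) / 8 = 538.8125
s̄ = (3.5 + 6.1 + 2.8 + 4.2 + 2.8 + 4.8 + 5.1 + 4.2) / 8 = 4.1875
LCL = X̄̄ − A₃·s̄ = 538.8125 − 1.427 × 4.1875 = 532.8369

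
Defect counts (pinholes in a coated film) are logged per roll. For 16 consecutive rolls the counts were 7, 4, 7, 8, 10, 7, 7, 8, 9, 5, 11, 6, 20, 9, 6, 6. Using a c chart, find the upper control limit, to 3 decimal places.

16.676

c̄ = (7 + 4 + 7 + 8 + 10 + 7 + 7 + 8 + 9 + 5 + 11 + 6 + 20 + 9 + 6 + 6) / 16 = 130 / 16 = 8.1250
UCL = c̄ + 3√c̄ = 8.1250 + 3 × √8.1250 = 8.1250 + 3 × 2.8504 = 16.6763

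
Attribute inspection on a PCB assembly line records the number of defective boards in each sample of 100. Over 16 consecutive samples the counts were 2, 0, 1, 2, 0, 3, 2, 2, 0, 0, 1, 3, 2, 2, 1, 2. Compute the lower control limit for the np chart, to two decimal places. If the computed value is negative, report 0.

0.00

p̄ = Σdᵢ / (k·n) = 23 / (16 × 100) = 0.01438
LCL = np̄ − 3·√(np̄(1−p̄)) = 1.4375 − 3 × 1.1903 = -2.1334 → 0 (negative, so LCL = 0)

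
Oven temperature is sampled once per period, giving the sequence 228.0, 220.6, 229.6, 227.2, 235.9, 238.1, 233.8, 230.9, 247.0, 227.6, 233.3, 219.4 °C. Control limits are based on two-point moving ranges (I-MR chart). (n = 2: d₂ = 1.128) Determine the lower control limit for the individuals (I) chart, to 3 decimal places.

208.706

X̄ = (228.0 + 220.6 + 229.6 + 227.2 + 235.9 + 238.1 + 233.8 + 230.9 + 247.0 + 227.6 + 233.3 + 219.4) / 12 = 230.9500
Moving ranges: 7.4, 9.0, 2.4, 8.7, 2.2, 4.3, 2.9, 16.1, 19.4, 5.7, 13.9; M̄R̄ = 92.0000 / 11 = 8.3636
LCL = X̄ − 3·M̄R̄/d₂ = 230.9500 − 3 × 8.3636 / 1.128 = 208.7063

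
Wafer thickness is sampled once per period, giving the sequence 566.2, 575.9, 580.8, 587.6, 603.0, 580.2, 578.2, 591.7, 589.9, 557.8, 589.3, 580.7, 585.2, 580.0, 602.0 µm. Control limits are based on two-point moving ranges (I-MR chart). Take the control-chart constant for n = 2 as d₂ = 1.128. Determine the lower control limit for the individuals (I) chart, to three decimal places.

X̄ = (566.2 + 575.9 + 580.8 + 587.6 + 603.0 + 580.2 + 578.2 + 591.7 + 589.9 + 557.8 + 589.3 + 580.7 + 585.2 + 580.0 + 602.0) / 15 = 583.2333
Moving ranges: 9.7, 4.9, 6.8, 15.4, 22.8, 2.0, 13.5, 1.8, 32.1, 31.5, 8.6, 4.5, 5.2, 22.0; M̄R̄ = 180.8000 / 14 = 12.9143
LCL = X̄ − 3·M̄R̄/d₂ = 583.2333 − 3 × 12.9143 / 1.128 = 548.8868

548.887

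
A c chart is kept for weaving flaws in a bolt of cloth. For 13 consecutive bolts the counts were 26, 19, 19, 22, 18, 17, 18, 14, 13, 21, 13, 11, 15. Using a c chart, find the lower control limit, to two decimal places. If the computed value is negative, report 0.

4.88

c̄ = (26 + 19 + 19 + 22 + 18 + 17 + 18 + 14 + 13 + 21 + 13 + 11 + 15) / 13 = 226 / 13 = 17.3846
LCL = c̄ − 3√c̄ = 17.3846 − 3 × 4.1695 = 4.8762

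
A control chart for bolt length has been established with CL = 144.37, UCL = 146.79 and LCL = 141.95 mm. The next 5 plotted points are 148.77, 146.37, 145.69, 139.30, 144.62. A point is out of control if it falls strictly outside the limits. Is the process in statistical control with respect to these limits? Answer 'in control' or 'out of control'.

Compare each point to [141.95, 146.79]: sample 1 = 148.77 > UCL; sample 4 = 139.30 < LCL.

out of control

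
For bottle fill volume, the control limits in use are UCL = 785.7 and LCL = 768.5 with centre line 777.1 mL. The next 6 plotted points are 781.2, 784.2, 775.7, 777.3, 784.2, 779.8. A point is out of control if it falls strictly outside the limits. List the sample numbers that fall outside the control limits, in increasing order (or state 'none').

All 6 points lie within [768.5, 785.7].

none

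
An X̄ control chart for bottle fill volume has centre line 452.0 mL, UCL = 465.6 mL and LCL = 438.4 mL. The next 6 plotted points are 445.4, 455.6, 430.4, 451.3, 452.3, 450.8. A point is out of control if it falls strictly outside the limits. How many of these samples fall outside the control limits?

1

Compare each point to [438.4, 465.6]: sample 3 = 430.4 < LCL.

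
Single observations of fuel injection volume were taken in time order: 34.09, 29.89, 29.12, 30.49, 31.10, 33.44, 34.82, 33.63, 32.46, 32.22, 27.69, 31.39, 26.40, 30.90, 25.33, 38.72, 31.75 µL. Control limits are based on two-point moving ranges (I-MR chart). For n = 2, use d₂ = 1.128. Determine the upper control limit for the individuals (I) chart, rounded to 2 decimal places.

X̄ = (34.09 + 29.89 + 29.12 + 30.49 + 31.10 + 33.44 + 34.82 + 33.63 + 32.46 + 32.22 + 27.69 + 31.39 + 26.40 + 30.90 + 25.33 + 38.72 + 31.75) / 17 = 31.3788
Moving ranges: 4.20, 0.77, 1.37, 0.61, 2.34, 1.38, 1.19, 1.17, 0.24, 4.53, 3.70, 4.99, 4.50, 5.57, 13.39, 6.97; M̄R̄ = 56.9200 / 16 = 3.5575
UCL = X̄ + 3·M̄R̄/d₂ = 31.3788 + 3 × 3.5575 / 1.128 = 40.8403

40.84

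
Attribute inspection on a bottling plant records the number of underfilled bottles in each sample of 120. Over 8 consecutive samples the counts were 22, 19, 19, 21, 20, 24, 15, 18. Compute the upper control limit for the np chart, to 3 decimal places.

p̄ = Σdᵢ / (k·n) = 158 / (8 × 120) = 0.16458
UCL = np̄ + 3·√(np̄(1−p̄)) = 19.7500 + 3 × √(19.7500×0.83542) = 19.7500 + 3 × 4.0620 = 31.9359

31.936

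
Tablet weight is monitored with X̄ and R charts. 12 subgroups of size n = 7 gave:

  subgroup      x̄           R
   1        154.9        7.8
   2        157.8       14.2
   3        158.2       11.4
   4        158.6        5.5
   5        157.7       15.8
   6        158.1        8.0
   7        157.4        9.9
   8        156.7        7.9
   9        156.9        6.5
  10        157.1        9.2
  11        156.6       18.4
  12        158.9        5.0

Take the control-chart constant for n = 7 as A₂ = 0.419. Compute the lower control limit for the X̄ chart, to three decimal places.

X̄̄ = (154.9 + 157.8 + 158.2 + 158.6 + 157.7 + 158.1 + 157.4 + 156.7 + 156.9 + 157.1 + 156.6 + 158.9) / 12 = 1888.9000 / 12 = 157.4083
R̄ = (7.8 + 14.2 + 11.4 + 5.5 + 15.8 + 8.0 + 9.9 + 7.9 + 6.5 + 9.2 + 18.4 + 5.0) / 12 = 119.6000 / 12 = 9.9667
LCL = X̄̄ − A₂·R̄ = 157.4083 − 0.419 × 9.9667 = 153.2323

153.232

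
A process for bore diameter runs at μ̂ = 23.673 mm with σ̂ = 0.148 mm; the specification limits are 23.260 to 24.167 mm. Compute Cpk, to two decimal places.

0.93

Cpu = (USL − μ̂) / (3σ̂) = (24.167 − 23.673) / (3 × 0.148) = 1.1126; Cpl = (μ̂ − LSL) / (3σ̂) = (23.673 − 23.260) / (3 × 0.148) = 0.9302; Cpk = min(Cpu, Cpl) = 0.9302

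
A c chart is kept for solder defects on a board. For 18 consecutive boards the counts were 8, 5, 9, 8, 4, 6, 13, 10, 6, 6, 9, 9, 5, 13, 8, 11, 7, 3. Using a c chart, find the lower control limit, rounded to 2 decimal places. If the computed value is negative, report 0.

c̄ = (8 + 5 + 9 + 8 + 4 + 6 + 13 + 10 + 6 + 6 + 9 + 9 + 5 + 13 + 8 + 11 + 7 + 3) / 18 = 140 / 18 = 7.7778
LCL = c̄ − 3√c̄ = 7.7778 − 3 × 2.7889 = -0.5888 → 0 (cannot be negative)

0.00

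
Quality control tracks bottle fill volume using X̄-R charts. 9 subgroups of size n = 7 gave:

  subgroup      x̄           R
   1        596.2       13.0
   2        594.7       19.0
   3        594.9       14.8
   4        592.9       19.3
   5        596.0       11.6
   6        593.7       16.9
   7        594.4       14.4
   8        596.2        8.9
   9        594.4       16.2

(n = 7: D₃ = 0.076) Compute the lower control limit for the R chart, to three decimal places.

R̄ = (13.0 + 19.0 + 14.8 + 19.3 + 11.6 + 16.9 + 14.4 + 8.9 + 16.2) / 9 = 134.1000 / 9 = 14.9000
LCL_R = D₃·R̄ = 0.076 × 14.9000 = 1.1324

1.132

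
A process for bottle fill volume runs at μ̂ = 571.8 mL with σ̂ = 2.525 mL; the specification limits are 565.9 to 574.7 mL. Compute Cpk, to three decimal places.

Cpu = (USL − μ̂) / (3σ̂) = (574.7 − 571.8) / (3 × 2.525) = 0.3828; Cpl = (μ̂ − LSL) / (3σ̂) = (571.8 − 565.9) / (3 × 2.525) = 0.7789; Cpk = min(Cpu, Cpl) = 0.3828

0.383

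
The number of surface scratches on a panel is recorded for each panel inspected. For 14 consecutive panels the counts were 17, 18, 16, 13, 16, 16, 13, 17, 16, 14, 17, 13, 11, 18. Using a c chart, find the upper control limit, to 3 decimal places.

c̄ = (17 + 18 + 16 + 13 + 16 + 16 + 13 + 17 + 16 + 14 + 17 + 13 + 11 + 18) / 14 = 215 / 14 = 15.3571
UCL = c̄ + 3√c̄ = 15.3571 + 3 × √15.3571 = 15.3571 + 3 × 3.9188 = 27.1136

27.114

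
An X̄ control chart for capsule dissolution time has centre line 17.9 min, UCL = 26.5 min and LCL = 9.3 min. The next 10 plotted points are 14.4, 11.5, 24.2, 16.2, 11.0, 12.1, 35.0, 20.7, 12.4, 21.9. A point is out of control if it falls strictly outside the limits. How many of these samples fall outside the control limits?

1

Compare each point to [9.3, 26.5]: sample 7 = 35.0 > UCL.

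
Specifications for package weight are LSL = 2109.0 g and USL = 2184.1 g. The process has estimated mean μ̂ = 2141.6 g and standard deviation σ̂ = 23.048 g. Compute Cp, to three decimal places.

0.543

Cp = (USL − LSL) / (6σ̂) = (2184.1 − 2109.0) / (6 × 23.048) = 75.1000 / 138.2880 = 0.5431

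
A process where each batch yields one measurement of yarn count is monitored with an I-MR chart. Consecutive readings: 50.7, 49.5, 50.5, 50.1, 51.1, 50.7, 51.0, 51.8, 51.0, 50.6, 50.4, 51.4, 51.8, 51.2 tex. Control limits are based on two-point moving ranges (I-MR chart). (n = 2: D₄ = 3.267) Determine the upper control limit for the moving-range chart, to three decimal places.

2.136

Moving ranges: 1.2, 1.0, 0.4, 1.0, 0.4, 0.3, 0.8, 0.8, 0.4, 0.2, 1.0, 0.4, 0.6; M̄R̄ = 8.5000 / 13 = 0.6538
UCL_MR = D₄·M̄R̄ = 3.267 × 0.6538 = 2.1361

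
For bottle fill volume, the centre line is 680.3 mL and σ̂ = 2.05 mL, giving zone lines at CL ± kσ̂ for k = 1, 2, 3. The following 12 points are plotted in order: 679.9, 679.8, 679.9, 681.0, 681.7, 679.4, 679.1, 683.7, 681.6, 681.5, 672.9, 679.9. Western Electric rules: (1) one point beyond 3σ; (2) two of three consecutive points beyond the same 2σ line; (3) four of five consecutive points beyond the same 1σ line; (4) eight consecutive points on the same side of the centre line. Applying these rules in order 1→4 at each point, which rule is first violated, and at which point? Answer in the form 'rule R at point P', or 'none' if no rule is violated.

rule 1 at point 11

Zone of each point (C = within 1σ̂, B = 1σ̂–2σ̂, A = 2σ̂–3σ̂, * = beyond 3σ̂; sign = side of CL): 1:-C, 2:-C, 3:-C, 4:+C, 5:+C, 6:-C, 7:-C, 8:+B, 9:+C, 10:+C, 11:-*, 12:-C
Rule 1 (one point beyond the 3σ limits) is satisfied at point 11.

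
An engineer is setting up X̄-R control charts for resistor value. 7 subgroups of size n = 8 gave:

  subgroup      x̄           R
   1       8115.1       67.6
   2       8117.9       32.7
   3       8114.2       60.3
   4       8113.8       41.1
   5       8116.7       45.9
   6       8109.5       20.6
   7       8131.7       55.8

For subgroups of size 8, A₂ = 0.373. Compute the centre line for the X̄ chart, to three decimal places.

X̄̄ = (8115.1 + 8117.9 + 8114.2 + 8113.8 + 8116.7 + 8109.5 + 8131.7) / 7 = 56818.9000 / 7 = 8116.9857
CL = X̄̄ = 8116.9857

8116.986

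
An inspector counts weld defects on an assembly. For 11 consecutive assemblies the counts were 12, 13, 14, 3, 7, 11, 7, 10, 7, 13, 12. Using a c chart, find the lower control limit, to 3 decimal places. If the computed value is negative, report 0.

c̄ = (12 + 13 + 14 + 3 + 7 + 11 + 7 + 10 + 7 + 13 + 12) / 11 = 109 / 11 = 9.9091
LCL = c̄ − 3√c̄ = 9.9091 − 3 × 3.1479 = 0.4655

0.465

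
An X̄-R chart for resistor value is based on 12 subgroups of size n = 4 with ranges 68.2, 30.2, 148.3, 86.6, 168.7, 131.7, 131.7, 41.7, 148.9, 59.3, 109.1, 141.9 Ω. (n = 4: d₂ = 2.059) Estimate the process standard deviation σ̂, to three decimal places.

51.251

R̄ = (68.2 + 30.2 + 148.3 + 86.6 + 168.7 + 131.7 + 131.7 + 41.7 + 148.9 + 59.3 + 109.1 + 141.9) / 12 = 105.5250
σ̂ = R̄ / d₂ = 105.5250 / 2.059 = 51.2506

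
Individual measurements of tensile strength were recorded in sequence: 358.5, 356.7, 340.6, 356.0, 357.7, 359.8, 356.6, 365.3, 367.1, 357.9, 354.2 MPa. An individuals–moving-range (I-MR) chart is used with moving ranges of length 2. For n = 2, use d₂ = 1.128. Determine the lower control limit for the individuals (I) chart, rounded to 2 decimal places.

340.37

X̄ = (358.5 + 356.7 + 340.6 + 356.0 + 357.7 + 359.8 + 356.6 + 365.3 + 367.1 + 357.9 + 354.2) / 11 = 357.3091
Moving ranges: 1.8, 16.1, 15.4, 1.7, 2.1, 3.2, 8.7, 1.8, 9.2, 3.7; M̄R̄ = 63.7000 / 10 = 6.3700
LCL = X̄ − 3·M̄R̄/d₂ = 357.3091 − 3 × 6.3700 / 1.128 = 340.3676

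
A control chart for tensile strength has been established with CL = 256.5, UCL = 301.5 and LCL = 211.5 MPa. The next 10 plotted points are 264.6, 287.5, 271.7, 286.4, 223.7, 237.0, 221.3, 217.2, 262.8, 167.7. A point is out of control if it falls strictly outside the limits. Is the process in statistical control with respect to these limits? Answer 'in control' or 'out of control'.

out of control

Compare each point to [211.5, 301.5]: sample 10 = 167.7 < LCL.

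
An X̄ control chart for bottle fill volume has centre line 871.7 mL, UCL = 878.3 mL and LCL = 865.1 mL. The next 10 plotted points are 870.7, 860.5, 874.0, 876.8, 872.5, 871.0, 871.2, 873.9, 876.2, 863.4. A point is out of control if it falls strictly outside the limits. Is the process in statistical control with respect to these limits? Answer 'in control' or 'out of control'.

out of control

Compare each point to [865.1, 878.3]: sample 2 = 860.5 < LCL; sample 10 = 863.4 < LCL.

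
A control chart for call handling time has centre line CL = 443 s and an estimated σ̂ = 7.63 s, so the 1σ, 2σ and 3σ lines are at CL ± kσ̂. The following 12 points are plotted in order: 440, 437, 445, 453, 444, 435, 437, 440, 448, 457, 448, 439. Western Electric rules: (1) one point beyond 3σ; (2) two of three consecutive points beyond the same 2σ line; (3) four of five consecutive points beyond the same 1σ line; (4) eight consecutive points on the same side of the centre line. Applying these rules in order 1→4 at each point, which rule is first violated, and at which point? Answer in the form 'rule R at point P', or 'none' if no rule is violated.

Zone of each point (C = within 1σ̂, B = 1σ̂–2σ̂, A = 2σ̂–3σ̂, * = beyond 3σ̂; sign = side of CL): 1:-C, 2:-C, 3:+C, 4:+B, 5:+C, 6:-B, 7:-C, 8:-C, 9:+C, 10:+B, 11:+C, 12:-C
No rule fires across all 12 points.

none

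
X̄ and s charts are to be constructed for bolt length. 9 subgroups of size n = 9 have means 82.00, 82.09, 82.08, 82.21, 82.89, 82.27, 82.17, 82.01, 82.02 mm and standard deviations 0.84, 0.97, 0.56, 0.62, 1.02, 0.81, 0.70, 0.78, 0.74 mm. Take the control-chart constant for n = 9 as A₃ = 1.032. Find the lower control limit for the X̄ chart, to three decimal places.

X̄̄ = (82.00 + 82.09 + 82.08 + 82.21 + 82.89 + 82.27 + 82.17 + 82.01 + 82.02) / 9 = 82.1933
s̄ = (0.84 + 0.97 + 0.56 + 0.62 + 1.02 + 0.81 + 0.70 + 0.78 + 0.74) / 9 = 0.7822
LCL = X̄̄ − A₃·s̄ = 82.1933 − 1.032 × 0.7822 = 81.3861

81.386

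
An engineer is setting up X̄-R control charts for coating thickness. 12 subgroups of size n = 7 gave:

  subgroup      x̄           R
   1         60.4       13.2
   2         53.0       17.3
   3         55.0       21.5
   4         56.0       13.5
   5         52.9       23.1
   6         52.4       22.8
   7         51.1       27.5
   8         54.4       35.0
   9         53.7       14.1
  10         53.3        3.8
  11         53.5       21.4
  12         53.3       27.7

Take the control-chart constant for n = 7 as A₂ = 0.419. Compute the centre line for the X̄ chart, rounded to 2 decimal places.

54.08

X̄̄ = (60.4 + 53.0 + 55.0 + 56.0 + 52.9 + 52.4 + 51.1 + 54.4 + 53.7 + 53.3 + 53.5 + 53.3) / 12 = 649.0000 / 12 = 54.0833
CL = X̄̄ = 54.0833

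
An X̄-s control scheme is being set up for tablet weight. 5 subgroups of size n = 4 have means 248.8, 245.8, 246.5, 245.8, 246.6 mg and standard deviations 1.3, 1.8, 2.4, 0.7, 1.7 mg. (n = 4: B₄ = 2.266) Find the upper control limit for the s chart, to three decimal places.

s̄ = (1.3 + 1.8 + 2.4 + 0.7 + 1.7) / 5 = 1.5800
UCL_s = B₄·s̄ = 2.266 × 1.5800 = 3.5803

3.580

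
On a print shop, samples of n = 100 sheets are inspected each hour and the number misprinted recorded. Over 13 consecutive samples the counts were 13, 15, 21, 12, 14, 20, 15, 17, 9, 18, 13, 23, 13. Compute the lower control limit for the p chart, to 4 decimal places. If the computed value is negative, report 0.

0.0473

p̄ = Σdᵢ / (k·n) = 203 / (13 × 100) = 0.15615
LCL = p̄ − 3·√(p̄(1−p̄)/n) = 0.15615 − 3 × 0.03630 = 0.04725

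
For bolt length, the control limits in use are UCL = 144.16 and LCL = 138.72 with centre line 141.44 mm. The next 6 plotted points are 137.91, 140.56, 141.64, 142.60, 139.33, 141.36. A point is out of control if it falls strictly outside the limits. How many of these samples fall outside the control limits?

Compare each point to [138.72, 144.16]: sample 1 = 137.91 < LCL.

1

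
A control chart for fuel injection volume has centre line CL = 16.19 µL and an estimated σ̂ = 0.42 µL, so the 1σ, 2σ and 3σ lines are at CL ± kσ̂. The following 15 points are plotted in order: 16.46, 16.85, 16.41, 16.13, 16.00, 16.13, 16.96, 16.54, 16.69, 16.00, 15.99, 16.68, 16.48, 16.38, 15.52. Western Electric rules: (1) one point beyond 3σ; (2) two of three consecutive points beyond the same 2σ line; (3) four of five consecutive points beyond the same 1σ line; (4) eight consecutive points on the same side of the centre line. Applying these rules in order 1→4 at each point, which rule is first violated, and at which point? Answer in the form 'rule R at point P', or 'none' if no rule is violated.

Zone of each point (C = within 1σ̂, B = 1σ̂–2σ̂, A = 2σ̂–3σ̂, * = beyond 3σ̂; sign = side of CL): 1:+C, 2:+B, 3:+C, 4:-C, 5:-C, 6:-C, 7:+B, 8:+C, 9:+B, 10:-C, 11:-C, 12:+B, 13:+C, 14:+C, 15:-B
No rule fires across all 15 points.

none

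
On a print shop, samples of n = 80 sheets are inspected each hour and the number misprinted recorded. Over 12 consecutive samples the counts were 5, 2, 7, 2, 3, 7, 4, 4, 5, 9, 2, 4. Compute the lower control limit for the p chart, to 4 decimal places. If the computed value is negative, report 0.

p̄ = Σdᵢ / (k·n) = 54 / (12 × 80) = 0.05625
LCL = p̄ − 3·√(p̄(1−p̄)/n) = 0.05625 − 3 × 0.02576 = -0.02103 → 0 (negative, so LCL = 0)

0.0000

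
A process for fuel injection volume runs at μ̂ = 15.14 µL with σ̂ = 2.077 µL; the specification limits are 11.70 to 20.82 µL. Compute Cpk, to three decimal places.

Cpu = (USL − μ̂) / (3σ̂) = (20.82 − 15.14) / (3 × 2.077) = 0.9116; Cpl = (μ̂ − LSL) / (3σ̂) = (15.14 − 11.70) / (3 × 2.077) = 0.5521; Cpk = min(Cpu, Cpl) = 0.5521

0.552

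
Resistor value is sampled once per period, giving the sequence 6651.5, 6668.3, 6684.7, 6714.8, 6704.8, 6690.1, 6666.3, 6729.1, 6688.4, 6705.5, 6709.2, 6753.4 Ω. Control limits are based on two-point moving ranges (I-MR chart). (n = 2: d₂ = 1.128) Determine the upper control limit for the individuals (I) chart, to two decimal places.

X̄ = (6651.5 + 6668.3 + 6684.7 + 6714.8 + 6704.8 + 6690.1 + 6666.3 + 6729.1 + 6688.4 + 6705.5 + 6709.2 + 6753.4) / 12 = 6697.1750
Moving ranges: 16.8, 16.4, 30.1, 10.0, 14.7, 23.8, 62.8, 40.7, 17.1, 3.7, 44.2; M̄R̄ = 280.3000 / 11 = 25.4818
UCL = X̄ + 3·M̄R̄/d₂ = 6697.1750 + 3 × 25.4818 / 1.128 = 6764.9458

6764.95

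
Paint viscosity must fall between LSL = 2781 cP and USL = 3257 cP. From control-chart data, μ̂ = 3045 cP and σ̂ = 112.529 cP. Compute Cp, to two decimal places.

0.71

Cp = (USL − LSL) / (6σ̂) = (3257 − 2781) / (6 × 112.529) = 476.0000 / 675.1740 = 0.7050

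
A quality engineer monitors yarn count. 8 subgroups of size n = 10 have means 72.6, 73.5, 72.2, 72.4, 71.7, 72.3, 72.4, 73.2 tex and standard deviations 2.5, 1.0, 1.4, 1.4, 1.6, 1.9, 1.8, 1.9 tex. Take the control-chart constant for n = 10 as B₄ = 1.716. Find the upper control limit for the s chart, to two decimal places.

s̄ = (2.5 + 1.0 + 1.4 + 1.4 + 1.6 + 1.9 + 1.8 + 1.9) / 8 = 1.6875
UCL_s = B₄·s̄ = 1.716 × 1.6875 = 2.8958

2.90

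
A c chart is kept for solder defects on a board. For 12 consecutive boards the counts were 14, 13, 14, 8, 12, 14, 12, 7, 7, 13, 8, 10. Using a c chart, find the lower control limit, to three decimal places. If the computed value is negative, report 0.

1.050

c̄ = (14 + 13 + 14 + 8 + 12 + 14 + 12 + 7 + 7 + 13 + 8 + 10) / 12 = 132 / 12 = 11.0000
LCL = c̄ − 3√c̄ = 11.0000 − 3 × 3.3166 = 1.0501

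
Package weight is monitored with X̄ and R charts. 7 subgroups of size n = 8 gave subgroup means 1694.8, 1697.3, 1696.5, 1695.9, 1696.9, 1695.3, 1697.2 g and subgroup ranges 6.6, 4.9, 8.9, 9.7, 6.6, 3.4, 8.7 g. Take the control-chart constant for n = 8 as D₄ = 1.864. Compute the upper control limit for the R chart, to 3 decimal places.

R̄ = (6.6 + 4.9 + 8.9 + 9.7 + 6.6 + 3.4 + 8.7) / 7 = 48.8000 / 7 = 6.9714
UCL_R = D₄·R̄ = 1.864 × 6.9714 = 12.9947

12.995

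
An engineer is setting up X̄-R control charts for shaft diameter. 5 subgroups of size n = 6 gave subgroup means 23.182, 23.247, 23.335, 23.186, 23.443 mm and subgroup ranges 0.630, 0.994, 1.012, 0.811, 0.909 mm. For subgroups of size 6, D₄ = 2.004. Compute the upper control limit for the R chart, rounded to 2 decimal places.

R̄ = (0.630 + 0.994 + 1.012 + 0.811 + 0.909) / 5 = 4.3560 / 5 = 0.8712
UCL_R = D₄·R̄ = 2.004 × 0.8712 = 1.7459

1.75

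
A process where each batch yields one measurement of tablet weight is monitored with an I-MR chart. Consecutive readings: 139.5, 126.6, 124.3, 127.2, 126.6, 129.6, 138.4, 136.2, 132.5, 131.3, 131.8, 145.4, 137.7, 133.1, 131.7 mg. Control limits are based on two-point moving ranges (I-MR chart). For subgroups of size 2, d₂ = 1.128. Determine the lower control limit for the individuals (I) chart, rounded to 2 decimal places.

120.37

X̄ = (139.5 + 126.6 + 124.3 + 127.2 + 126.6 + 129.6 + 138.4 + 136.2 + 132.5 + 131.3 + 131.8 + 145.4 + 137.7 + 133.1 + 131.7) / 15 = 132.7933
Moving ranges: 12.9, 2.3, 2.9, 0.6, 3.0, 8.8, 2.2, 3.7, 1.2, 0.5, 13.6, 7.7, 4.6, 1.4; M̄R̄ = 65.4000 / 14 = 4.6714
LCL = X̄ − 3·M̄R̄/d₂ = 132.7933 − 3 × 4.6714 / 1.128 = 120.3693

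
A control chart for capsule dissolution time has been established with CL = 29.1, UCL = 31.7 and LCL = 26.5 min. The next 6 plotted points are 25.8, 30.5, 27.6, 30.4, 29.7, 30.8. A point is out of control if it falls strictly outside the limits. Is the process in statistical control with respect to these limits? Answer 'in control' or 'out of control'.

Compare each point to [26.5, 31.7]: sample 1 = 25.8 < LCL.

out of control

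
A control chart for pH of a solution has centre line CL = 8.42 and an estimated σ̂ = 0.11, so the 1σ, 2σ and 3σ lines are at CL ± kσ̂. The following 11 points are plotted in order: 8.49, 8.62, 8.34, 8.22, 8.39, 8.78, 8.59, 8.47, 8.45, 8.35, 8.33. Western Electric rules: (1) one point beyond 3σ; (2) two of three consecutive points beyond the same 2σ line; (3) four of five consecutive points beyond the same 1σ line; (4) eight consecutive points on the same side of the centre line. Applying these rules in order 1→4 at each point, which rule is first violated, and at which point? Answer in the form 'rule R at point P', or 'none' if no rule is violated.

rule 1 at point 6

Zone of each point (C = within 1σ̂, B = 1σ̂–2σ̂, A = 2σ̂–3σ̂, * = beyond 3σ̂; sign = side of CL): 1:+C, 2:+B, 3:-C, 4:-B, 5:-C, 6:+*, 7:+B, 8:+C, 9:+C, 10:-C, 11:-C
Rule 1 (one point beyond the 3σ limits) is satisfied at point 6.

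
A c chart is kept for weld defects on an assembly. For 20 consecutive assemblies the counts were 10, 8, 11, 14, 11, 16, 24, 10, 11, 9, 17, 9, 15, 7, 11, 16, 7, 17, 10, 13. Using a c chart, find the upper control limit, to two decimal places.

c̄ = (10 + 8 + 11 + 14 + 11 + 16 + 24 + 10 + 11 + 9 + 17 + 9 + 15 + 7 + 11 + 16 + 7 + 17 + 10 + 13) / 20 = 246 / 20 = 12.3000
UCL = c̄ + 3√c̄ = 12.3000 + 3 × √12.3000 = 12.3000 + 3 × 3.5071 = 22.8214

22.82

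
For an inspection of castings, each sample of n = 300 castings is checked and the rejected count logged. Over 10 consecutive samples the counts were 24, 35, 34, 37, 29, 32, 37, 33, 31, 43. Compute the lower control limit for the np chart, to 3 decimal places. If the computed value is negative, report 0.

17.134

p̄ = Σdᵢ / (k·n) = 335 / (10 × 300) = 0.11167
LCL = np̄ − 3·√(np̄(1−p̄)) = 33.5000 − 3 × 5.4552 = 17.1344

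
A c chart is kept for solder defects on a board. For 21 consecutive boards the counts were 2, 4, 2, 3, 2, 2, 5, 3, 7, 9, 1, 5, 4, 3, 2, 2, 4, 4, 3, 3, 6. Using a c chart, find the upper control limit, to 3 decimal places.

9.326

c̄ = (2 + 4 + 2 + 3 + 2 + 2 + 5 + 3 + 7 + 9 + 1 + 5 + 4 + 3 + 2 + 2 + 4 + 4 + 3 + 3 + 6) / 21 = 76 / 21 = 3.6190
UCL = c̄ + 3√c̄ = 3.6190 + 3 × √3.6190 = 3.6190 + 3 × 1.9024 = 9.3262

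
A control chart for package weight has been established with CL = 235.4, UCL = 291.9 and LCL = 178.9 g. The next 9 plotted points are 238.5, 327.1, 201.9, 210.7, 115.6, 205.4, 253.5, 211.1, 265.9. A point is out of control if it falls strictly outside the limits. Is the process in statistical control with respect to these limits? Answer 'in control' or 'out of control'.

Compare each point to [178.9, 291.9]: sample 2 = 327.1 > UCL; sample 5 = 115.6 < LCL.

out of control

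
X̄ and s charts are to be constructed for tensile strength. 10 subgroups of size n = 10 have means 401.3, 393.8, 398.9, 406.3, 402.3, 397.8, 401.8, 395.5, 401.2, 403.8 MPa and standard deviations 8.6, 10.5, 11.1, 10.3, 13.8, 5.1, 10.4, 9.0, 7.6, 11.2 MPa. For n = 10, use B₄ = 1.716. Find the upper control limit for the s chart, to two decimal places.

s̄ = (8.6 + 10.5 + 11.1 + 10.3 + 13.8 + 5.1 + 10.4 + 9.0 + 7.6 + 11.2) / 10 = 9.7600
UCL_s = B₄·s̄ = 1.716 × 9.7600 = 16.7482

16.75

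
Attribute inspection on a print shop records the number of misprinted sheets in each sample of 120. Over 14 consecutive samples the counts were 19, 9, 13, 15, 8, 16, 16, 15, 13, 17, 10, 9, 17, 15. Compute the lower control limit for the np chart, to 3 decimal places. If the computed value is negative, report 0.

3.259

p̄ = Σdᵢ / (k·n) = 192 / (14 × 120) = 0.11429
LCL = np̄ − 3·√(np̄(1−p̄)) = 13.7143 − 3 × 3.4852 = 3.2585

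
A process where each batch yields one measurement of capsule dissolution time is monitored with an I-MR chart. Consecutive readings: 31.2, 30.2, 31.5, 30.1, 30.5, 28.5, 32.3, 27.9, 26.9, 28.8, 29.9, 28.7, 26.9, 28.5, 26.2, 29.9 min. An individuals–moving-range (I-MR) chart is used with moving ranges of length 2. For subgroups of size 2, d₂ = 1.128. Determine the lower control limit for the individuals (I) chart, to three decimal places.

24.126

X̄ = (31.2 + 30.2 + 31.5 + 30.1 + 30.5 + 28.5 + 32.3 + 27.9 + 26.9 + 28.8 + 29.9 + 28.7 + 26.9 + 28.5 + 26.2 + 29.9) / 16 = 29.2500
Moving ranges: 1.0, 1.3, 1.4, 0.4, 2.0, 3.8, 4.4, 1.0, 1.9, 1.1, 1.2, 1.8, 1.6, 2.3, 3.7; M̄R̄ = 28.9000 / 15 = 1.9267
LCL = X̄ − 3·M̄R̄/d₂ = 29.2500 − 3 × 1.9267 / 1.128 = 24.1259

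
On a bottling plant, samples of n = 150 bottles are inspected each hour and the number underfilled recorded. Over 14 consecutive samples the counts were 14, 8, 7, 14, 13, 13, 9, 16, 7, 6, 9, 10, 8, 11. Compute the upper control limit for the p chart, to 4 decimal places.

p̄ = Σdᵢ / (k·n) = 145 / (14 × 150) = 0.06905
UCL = p̄ + 3·√(p̄(1−p̄)/n) = 0.06905 + 3 × √(0.06905×0.93095/150) = 0.06905 + 3 × 0.02070 = 0.13115

0.1312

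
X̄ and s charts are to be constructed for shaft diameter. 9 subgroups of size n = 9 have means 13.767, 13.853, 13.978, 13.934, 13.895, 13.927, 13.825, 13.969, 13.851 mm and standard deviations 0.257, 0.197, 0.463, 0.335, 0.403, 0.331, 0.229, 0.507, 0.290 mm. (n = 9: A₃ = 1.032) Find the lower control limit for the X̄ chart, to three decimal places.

13.543

X̄̄ = (13.767 + 13.853 + 13.978 + 13.934 + 13.895 + 13.927 + 13.825 + 13.969 + 13.851) / 9 = 13.8888
s̄ = (0.257 + 0.197 + 0.463 + 0.335 + 0.403 + 0.331 + 0.229 + 0.507 + 0.290) / 9 = 0.3347
LCL = X̄̄ − A₃·s̄ = 13.8888 − 1.032 × 0.3347 = 13.5434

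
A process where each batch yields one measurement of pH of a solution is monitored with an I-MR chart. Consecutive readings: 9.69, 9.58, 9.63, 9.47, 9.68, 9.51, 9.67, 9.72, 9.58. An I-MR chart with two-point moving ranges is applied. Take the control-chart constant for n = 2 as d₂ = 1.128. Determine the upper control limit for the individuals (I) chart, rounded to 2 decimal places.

X̄ = (9.69 + 9.58 + 9.63 + 9.47 + 9.68 + 9.51 + 9.67 + 9.72 + 9.58) / 9 = 9.6144
Moving ranges: 0.11, 0.05, 0.16, 0.21, 0.17, 0.16, 0.05, 0.14; M̄R̄ = 1.0500 / 8 = 0.1313
UCL = X̄ + 3·M̄R̄/d₂ = 9.6144 + 3 × 0.1313 / 1.128 = 9.9635

9.96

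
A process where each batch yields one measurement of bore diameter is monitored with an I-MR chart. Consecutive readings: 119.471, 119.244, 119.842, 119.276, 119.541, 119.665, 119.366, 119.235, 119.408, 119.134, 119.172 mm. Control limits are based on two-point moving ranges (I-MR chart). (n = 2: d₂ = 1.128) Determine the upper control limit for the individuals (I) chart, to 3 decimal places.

X̄ = (119.471 + 119.244 + 119.842 + 119.276 + 119.541 + 119.665 + 119.366 + 119.235 + 119.408 + 119.134 + 119.172) / 11 = 119.3958
Moving ranges: 0.227, 0.598, 0.566, 0.265, 0.124, 0.299, 0.131, 0.173, 0.274, 0.038; M̄R̄ = 2.6950 / 10 = 0.2695
UCL = X̄ + 3·M̄R̄/d₂ = 119.3958 + 3 × 0.2695 / 1.128 = 120.1126

120.113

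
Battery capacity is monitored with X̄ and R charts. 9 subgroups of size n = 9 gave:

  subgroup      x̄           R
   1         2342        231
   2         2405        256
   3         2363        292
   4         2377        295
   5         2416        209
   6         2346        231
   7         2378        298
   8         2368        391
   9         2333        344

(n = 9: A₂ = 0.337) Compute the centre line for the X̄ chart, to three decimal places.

X̄̄ = (2342 + 2405 + 2363 + 2377 + 2416 + 2346 + 2378 + 2368 + 2333) / 9 = 21328.0000 / 9 = 2369.7778
CL = X̄̄ = 2369.7778

2369.778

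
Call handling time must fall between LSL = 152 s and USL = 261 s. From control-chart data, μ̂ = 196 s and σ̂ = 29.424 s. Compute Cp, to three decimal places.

0.617

Cp = (USL − LSL) / (6σ̂) = (261 − 152) / (6 × 29.424) = 109.0000 / 176.5440 = 0.6174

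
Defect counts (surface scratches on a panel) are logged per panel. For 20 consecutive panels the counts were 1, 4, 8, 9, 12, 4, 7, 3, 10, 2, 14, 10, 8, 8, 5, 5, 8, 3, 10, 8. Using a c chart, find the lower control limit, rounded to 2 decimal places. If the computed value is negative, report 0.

c̄ = (1 + 4 + 8 + 9 + 12 + 4 + 7 + 3 + 10 + 2 + 14 + 10 + 8 + 8 + 5 + 5 + 8 + 3 + 10 + 8) / 20 = 139 / 20 = 6.9500
LCL = c̄ − 3√c̄ = 6.9500 − 3 × 2.6363 = -0.9589 → 0 (cannot be negative)

0.00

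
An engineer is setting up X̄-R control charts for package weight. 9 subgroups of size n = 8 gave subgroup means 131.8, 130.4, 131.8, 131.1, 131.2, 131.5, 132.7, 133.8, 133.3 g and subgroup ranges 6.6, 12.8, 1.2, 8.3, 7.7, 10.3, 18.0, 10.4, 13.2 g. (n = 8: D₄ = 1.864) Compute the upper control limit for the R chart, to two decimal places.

R̄ = (6.6 + 12.8 + 1.2 + 8.3 + 7.7 + 10.3 + 18.0 + 10.4 + 13.2) / 9 = 88.5000 / 9 = 9.8333
UCL_R = D₄·R̄ = 1.864 × 9.8333 = 18.3293

18.33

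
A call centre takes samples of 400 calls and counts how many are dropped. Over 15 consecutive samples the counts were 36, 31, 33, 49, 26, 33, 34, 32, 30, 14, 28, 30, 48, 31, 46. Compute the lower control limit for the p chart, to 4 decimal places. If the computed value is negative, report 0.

p̄ = Σdᵢ / (k·n) = 501 / (15 × 400) = 0.08350
LCL = p̄ − 3·√(p̄(1−p̄)/n) = 0.08350 − 3 × 0.01383 = 0.04200

0.0420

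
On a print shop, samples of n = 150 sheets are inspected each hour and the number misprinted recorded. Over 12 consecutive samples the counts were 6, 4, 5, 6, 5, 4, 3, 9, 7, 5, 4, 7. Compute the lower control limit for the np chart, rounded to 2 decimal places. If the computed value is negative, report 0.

p̄ = Σdᵢ / (k·n) = 65 / (12 × 150) = 0.03611
LCL = np̄ − 3·√(np̄(1−p̄)) = 5.4167 − 3 × 2.2850 = -1.4382 → 0 (negative, so LCL = 0)

0.00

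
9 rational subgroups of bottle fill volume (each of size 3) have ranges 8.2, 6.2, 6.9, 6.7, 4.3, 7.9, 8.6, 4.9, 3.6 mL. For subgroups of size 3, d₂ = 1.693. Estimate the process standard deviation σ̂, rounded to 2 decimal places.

3.76

R̄ = (8.2 + 6.2 + 6.9 + 6.7 + 4.3 + 7.9 + 8.6 + 4.9 + 3.6) / 9 = 6.3667
σ̂ = R̄ / d₂ = 6.3667 / 1.693 = 3.7606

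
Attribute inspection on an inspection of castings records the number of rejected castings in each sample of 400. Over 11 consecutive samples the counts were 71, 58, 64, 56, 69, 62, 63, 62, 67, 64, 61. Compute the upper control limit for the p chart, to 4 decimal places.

p̄ = Σdᵢ / (k·n) = 697 / (11 × 400) = 0.15841
UCL = p̄ + 3·√(p̄(1−p̄)/n) = 0.15841 + 3 × √(0.15841×0.84159/400) = 0.15841 + 3 × 0.01826 = 0.21318

0.2132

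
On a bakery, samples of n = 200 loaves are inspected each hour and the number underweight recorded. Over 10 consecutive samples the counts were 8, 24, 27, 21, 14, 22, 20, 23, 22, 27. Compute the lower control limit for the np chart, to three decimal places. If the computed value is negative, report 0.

p̄ = Σdᵢ / (k·n) = 208 / (10 × 200) = 0.10400
LCL = np̄ − 3·√(np̄(1−p̄)) = 20.8000 − 3 × 4.3170 = 7.8489

7.849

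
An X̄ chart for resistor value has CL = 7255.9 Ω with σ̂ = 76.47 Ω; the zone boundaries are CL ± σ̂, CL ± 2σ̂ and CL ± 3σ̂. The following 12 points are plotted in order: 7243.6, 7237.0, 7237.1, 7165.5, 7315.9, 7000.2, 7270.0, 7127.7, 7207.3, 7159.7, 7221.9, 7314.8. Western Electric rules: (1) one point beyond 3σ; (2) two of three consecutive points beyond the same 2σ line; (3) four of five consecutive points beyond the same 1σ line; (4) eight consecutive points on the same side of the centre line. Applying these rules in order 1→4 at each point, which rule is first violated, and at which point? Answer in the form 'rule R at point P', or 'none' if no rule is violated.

Zone of each point (C = within 1σ̂, B = 1σ̂–2σ̂, A = 2σ̂–3σ̂, * = beyond 3σ̂; sign = side of CL): 1:-C, 2:-C, 3:-C, 4:-B, 5:+C, 6:-*, 7:+C, 8:-B, 9:-C, 10:-B, 11:-C, 12:+C
Rule 1 (one point beyond the 3σ limits) is satisfied at point 6.

rule 1 at point 6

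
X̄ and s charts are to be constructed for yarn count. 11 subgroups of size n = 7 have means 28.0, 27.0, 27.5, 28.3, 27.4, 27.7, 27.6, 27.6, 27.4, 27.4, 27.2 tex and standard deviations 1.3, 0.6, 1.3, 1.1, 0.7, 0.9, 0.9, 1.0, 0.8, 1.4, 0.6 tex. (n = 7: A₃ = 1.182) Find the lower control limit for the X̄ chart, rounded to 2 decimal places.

X̄̄ = (28.0 + 27.0 + 27.5 + 28.3 + 27.4 + 27.7 + 27.6 + 27.6 + 27.4 + 27.4 + 27.2) / 11 = 27.5545
s̄ = (1.3 + 0.6 + 1.3 + 1.1 + 0.7 + 0.9 + 0.9 + 1.0 + 0.8 + 1.4 + 0.6) / 11 = 0.9636
LCL = X̄̄ − A₃·s̄ = 27.5545 − 1.182 × 0.9636 = 26.4155

26.42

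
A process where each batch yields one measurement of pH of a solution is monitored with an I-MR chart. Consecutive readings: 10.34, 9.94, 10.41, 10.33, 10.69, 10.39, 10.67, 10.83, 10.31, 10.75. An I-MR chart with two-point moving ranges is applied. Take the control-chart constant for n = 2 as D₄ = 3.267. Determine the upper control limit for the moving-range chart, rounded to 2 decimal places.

1.09

Moving ranges: 0.40, 0.47, 0.08, 0.36, 0.30, 0.28, 0.16, 0.52, 0.44; M̄R̄ = 3.0100 / 9 = 0.3344
UCL_MR = D₄·M̄R̄ = 3.267 × 0.3344 = 1.0926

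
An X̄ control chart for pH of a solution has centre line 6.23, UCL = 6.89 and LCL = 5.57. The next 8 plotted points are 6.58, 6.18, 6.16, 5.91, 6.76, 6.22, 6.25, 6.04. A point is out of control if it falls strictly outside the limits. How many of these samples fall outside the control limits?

0

All 8 points lie within [5.57, 6.89].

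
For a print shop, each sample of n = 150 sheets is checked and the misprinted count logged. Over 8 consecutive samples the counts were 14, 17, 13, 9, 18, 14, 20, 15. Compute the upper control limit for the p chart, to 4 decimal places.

0.1735

p̄ = Σdᵢ / (k·n) = 120 / (8 × 150) = 0.10000
UCL = p̄ + 3·√(p̄(1−p̄)/n) = 0.10000 + 3 × √(0.10000×0.90000/150) = 0.10000 + 3 × 0.02449 = 0.17348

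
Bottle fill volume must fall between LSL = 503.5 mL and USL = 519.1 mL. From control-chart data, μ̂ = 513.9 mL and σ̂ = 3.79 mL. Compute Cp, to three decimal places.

Cp = (USL − LSL) / (6σ̂) = (519.1 − 503.5) / (6 × 3.79) = 15.6000 / 22.7400 = 0.6860

0.686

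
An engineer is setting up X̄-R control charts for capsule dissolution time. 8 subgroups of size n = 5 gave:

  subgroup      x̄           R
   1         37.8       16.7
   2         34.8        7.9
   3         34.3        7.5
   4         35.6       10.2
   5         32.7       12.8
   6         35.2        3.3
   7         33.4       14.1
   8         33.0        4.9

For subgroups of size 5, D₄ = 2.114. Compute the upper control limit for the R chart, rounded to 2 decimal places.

R̄ = (16.7 + 7.9 + 7.5 + 10.2 + 12.8 + 3.3 + 14.1 + 4.9) / 8 = 77.4000 / 8 = 9.6750
UCL_R = D₄·R̄ = 2.114 × 9.6750 = 20.4530

20.45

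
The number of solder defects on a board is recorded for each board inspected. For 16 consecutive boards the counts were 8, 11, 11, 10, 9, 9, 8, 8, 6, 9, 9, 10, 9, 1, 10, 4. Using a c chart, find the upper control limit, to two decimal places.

16.87

c̄ = (8 + 11 + 11 + 10 + 9 + 9 + 8 + 8 + 6 + 9 + 9 + 10 + 9 + 1 + 10 + 4) / 16 = 132 / 16 = 8.2500
UCL = c̄ + 3√c̄ = 8.2500 + 3 × √8.2500 = 8.2500 + 3 × 2.8723 = 16.8668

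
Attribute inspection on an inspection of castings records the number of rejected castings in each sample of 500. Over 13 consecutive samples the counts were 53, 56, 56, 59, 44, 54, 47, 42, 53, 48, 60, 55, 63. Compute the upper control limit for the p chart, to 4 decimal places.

p̄ = Σdᵢ / (k·n) = 690 / (13 × 500) = 0.10615
UCL = p̄ + 3·√(p̄(1−p̄)/n) = 0.10615 + 3 × √(0.10615×0.89385/500) = 0.10615 + 3 × 0.01378 = 0.14748

0.1475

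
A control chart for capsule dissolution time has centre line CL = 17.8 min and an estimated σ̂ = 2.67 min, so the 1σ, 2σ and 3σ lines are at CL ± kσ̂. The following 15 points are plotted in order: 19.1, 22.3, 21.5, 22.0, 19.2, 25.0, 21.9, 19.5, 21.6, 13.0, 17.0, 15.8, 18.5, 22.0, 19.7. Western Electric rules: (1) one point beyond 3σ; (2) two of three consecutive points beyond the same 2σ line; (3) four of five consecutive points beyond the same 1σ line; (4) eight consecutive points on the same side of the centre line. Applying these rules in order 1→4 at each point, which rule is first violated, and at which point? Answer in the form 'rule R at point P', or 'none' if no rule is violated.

rule 3 at point 6

Zone of each point (C = within 1σ̂, B = 1σ̂–2σ̂, A = 2σ̂–3σ̂, * = beyond 3σ̂; sign = side of CL): 1:+C, 2:+B, 3:+B, 4:+B, 5:+C, 6:+A, 7:+B, 8:+C, 9:+B, 10:-B, 11:-C, 12:-C, 13:+C, 14:+B, 15:+C
Rule 3 (four of five consecutive points beyond the same 1σ limit) is satisfied at point 6.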